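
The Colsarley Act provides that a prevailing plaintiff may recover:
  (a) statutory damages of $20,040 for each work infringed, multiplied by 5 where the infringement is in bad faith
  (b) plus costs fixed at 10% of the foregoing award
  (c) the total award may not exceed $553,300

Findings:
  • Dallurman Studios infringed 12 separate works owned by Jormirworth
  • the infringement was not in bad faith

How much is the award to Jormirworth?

$264,528

Statutory damages: 12 × $20,040 = $240,480
Infringement not in bad faith: no ×5 enhancement.
Costs: 10% of $240,480 = $24,048
Award plus costs: $240,480 + $24,048 = $264,528
Cap at $553,300: $264,528 is within the cap, no reduction.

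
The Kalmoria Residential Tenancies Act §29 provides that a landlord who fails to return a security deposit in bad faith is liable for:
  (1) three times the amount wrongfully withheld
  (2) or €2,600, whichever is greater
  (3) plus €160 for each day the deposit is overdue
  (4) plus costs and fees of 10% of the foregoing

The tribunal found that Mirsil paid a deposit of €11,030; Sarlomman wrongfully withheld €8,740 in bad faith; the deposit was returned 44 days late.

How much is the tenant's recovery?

€36,586

Trebled: 3 × €8,740 = €26,220
Minimum €2,600: €26,220 meets the minimum, no increase.
Late-return penalty: 44 × €160 = €7,040
Damages plus late penalty: €26,220 + €7,040 = €33,260
Costs and fees: 10% of €33,260 = €3,326
Total recovery: €33,260 + €3,326 = €36,586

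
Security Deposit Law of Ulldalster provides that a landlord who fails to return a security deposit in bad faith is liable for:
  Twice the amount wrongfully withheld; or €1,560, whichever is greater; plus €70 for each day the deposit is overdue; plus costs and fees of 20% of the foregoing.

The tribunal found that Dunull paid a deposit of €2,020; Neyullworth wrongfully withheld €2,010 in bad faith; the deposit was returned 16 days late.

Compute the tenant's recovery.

Doubled: 2 × €2,010 = €4,020
Minimum €1,560: €4,020 meets the minimum, no increase.
Late-return penalty: 16 × €70 = €1,120
Damages plus late penalty: €4,020 + €1,120 = €5,140
Costs and fees: 20% of €5,140 = €1,028
Total recovery: €5,140 + €1,028 = €6,168

€6,168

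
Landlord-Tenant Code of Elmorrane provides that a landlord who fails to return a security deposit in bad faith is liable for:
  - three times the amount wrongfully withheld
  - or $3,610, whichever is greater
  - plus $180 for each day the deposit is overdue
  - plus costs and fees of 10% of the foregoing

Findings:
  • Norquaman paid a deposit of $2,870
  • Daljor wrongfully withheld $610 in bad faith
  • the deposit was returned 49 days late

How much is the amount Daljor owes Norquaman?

$13,673

Trebled: 3 × $610 = $1,830
Minimum $3,610: $1,830 is below the minimum → $3,610
Late-return penalty: 49 × $180 = $8,820
Damages plus late penalty: $3,610 + $8,820 = $12,430
Costs and fees: 10% of $12,430 = $1,243
Total recovery: $12,430 + $1,243 = $13,673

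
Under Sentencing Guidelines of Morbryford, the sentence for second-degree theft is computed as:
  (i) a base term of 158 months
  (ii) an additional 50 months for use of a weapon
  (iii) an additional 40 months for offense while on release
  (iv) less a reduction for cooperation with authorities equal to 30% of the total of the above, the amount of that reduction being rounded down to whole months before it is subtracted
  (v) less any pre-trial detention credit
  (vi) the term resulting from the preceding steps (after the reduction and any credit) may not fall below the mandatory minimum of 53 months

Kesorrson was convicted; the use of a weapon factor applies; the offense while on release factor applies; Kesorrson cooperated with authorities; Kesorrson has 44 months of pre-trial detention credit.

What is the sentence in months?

Sentence: 130 months

Use of a weapon enhancement: +50 months
Offense while on release enhancement: +40 months
Adjusted term: 158 months + 50 months + 40 months = 248 months
Cooperation with authorities reduction: 30% of 248 months = 74 months (rounded down)
After reduction: 248 − 74 = 174 months
Less pre-trial detention credit: 174 months − 44 months = 130 months
Minimum 53 months: 130 months meets the minimum, no increase.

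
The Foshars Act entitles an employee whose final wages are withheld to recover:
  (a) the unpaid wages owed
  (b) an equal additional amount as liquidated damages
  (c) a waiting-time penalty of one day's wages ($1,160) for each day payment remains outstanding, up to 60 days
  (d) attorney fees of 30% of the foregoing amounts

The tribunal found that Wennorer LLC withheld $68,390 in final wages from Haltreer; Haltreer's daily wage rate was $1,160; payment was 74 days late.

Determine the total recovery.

$268,294

Liquidated damages (equal amount): $68,390
Penalty days: min(74, 60) = 60
Waiting-time penalty: 60 × $1,160 = $69,600
Subtotal: $68,390 + $68,390 + $69,600 = $206,380
Attorney fees: 30% of $206,380 = $61,914
Total award: $206,380 + $61,914 = $268,294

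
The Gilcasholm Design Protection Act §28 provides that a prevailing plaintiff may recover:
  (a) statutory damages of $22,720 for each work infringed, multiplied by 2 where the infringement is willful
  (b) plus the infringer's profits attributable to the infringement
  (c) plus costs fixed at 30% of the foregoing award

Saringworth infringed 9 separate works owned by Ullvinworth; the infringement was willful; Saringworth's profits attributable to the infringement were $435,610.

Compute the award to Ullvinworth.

Statutory damages: 9 × $22,720 = $204,480
Doubled: 2 × $204,480 = $408,960
Combined award: $408,960 + $435,610 = $844,570
Costs: 30% of $844,570 = $253,371
Award plus costs: $844,570 + $253,371 = $1,097,941

$1,097,941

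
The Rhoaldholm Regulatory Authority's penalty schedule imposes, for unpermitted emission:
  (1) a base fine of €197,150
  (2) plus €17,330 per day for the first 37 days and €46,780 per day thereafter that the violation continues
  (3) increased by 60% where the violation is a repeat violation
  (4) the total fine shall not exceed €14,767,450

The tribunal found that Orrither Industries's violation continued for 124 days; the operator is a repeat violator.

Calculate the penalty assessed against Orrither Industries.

€7,853,152

First 37 days: 37 × €17,330 = €641,210
Remaining days: (124 − 37) × €46,780 = €4,069,860
Per-day component: €641,210 + €4,069,860 = €4,711,070
Base plus per-day: €197,150 + €4,711,070 = €4,908,220
Enhancement: 60% of €4,908,220 = €2,944,932
Enhanced fine: €4,908,220 + €2,944,932 = €7,853,152
Cap at €14,767,450: €7,853,152 is within the cap, no reduction.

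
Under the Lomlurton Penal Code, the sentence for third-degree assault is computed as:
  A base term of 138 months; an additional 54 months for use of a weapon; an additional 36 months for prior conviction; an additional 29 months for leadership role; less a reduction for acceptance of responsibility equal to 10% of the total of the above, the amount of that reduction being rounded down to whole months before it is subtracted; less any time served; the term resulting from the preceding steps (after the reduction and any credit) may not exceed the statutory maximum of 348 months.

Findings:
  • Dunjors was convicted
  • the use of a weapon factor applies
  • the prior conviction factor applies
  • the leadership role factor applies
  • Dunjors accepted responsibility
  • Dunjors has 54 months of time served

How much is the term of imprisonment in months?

Use of a weapon enhancement: +54 months
Prior conviction enhancement: +36 months
Leadership role enhancement: +29 months
Adjusted term: 138 months + 54 months + 36 months + 29 months = 257 months
Acceptance of responsibility reduction: 10% of 257 months = 25 months (rounded down)
After reduction: 257 − 25 = 232 months
Less time served: 232 months − 54 months = 178 months
Cap at 348 months: 178 months is within the cap, no reduction.

178 months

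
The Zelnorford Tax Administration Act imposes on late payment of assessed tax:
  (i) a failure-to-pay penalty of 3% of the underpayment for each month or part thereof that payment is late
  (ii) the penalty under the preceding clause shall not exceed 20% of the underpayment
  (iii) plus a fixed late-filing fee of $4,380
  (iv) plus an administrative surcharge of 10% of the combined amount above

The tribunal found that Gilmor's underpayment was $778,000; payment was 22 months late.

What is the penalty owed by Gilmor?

Accrued rate: 3% × 22 = 66%, capped at 20% → 20%
Failure-to-pay penalty: 20% of $778,000 = $155,600
Penalty before surcharge: $155,600 + $4,380 = $159,980
Administrative surcharge: 10% of $159,980 = $15,998
Total penalty: $159,980 + $15,998 = $175,978

$175,978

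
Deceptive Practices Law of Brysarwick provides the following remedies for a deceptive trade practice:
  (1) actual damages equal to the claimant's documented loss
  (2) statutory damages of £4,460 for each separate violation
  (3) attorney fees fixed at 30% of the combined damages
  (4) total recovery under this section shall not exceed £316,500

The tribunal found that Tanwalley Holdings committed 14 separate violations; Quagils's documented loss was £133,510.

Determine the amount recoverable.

Statutory damages: 14 × £4,460 = £62,440
Combined damages: £133,510 + £62,440 = £195,950
Attorney fees: 30% of £195,950 = £58,785
Total before cap: £195,950 + £58,785 = £254,735
Cap at £316,500: £254,735 is within the cap, no reduction.

£254,735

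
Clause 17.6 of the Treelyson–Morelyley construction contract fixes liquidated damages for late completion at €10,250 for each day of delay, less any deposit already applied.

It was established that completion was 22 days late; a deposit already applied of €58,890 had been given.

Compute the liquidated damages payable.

Per-day damages: 22 × €10,250 = €225,500
Less deposit already applied: €225,500 − €58,890 = €166,610

€166,610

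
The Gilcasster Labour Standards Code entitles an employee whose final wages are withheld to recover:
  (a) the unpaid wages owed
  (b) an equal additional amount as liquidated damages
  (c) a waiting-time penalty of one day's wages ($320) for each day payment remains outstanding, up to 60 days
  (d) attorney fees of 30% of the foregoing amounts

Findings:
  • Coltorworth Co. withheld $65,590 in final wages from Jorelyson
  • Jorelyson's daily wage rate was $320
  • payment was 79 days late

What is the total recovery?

Liquidated damages (equal amount): $65,590
Penalty days: min(79, 60) = 60
Waiting-time penalty: 60 × $320 = $19,200
Subtotal: $65,590 + $65,590 + $19,200 = $150,380
Attorney fees: 30% of $150,380 = $45,114
Total award: $150,380 + $45,114 = $195,494

$195,494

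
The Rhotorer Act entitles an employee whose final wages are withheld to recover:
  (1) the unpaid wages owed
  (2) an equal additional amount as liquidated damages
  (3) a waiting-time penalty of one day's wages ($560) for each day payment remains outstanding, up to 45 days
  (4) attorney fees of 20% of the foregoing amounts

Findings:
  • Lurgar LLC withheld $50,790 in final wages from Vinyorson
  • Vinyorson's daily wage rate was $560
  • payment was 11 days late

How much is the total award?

$129,288

Liquidated damages (equal amount): $50,790
Penalty days: min(11, 45) = 11
Waiting-time penalty: 11 × $560 = $6,160
Subtotal: $50,790 + $50,790 + $6,160 = $107,740
Attorney fees: 20% of $107,740 = $21,548
Total award: $107,740 + $21,548 = $129,288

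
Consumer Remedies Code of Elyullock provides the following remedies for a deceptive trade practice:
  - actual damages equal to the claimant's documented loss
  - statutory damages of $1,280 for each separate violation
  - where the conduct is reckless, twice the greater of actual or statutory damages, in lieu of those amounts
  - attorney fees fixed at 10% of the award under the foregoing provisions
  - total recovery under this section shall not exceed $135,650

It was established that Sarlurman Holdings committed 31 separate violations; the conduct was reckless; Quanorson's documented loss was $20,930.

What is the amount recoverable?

Total recovery: $87,296

Statutory damages: 31 × $1,280 = $39,680
Greater of actual damages ($20,930) or statutory damages ($39,680): $39,680
Doubled: 2 × $39,680 = $79,360
Attorney fees: 10% of $79,360 = $7,936
Total before cap: $79,360 + $7,936 = $87,296
Cap at $135,650: $87,296 is within the cap, no reduction.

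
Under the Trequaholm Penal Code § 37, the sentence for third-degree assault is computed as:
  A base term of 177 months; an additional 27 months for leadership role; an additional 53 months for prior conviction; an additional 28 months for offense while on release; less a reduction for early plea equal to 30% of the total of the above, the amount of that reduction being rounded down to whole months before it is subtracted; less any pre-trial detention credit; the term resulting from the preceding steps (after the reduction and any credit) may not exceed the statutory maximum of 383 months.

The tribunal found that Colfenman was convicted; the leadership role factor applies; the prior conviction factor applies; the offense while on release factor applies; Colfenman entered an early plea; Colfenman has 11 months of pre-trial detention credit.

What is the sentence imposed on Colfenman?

Leadership role enhancement: +27 months
Prior conviction enhancement: +53 months
Offense while on release enhancement: +28 months
Adjusted term: 177 months + 27 months + 53 months + 28 months = 285 months
Early plea reduction: 30% of 285 months = 85 months (rounded down)
After reduction: 285 − 85 = 200 months
Less pre-trial detention credit: 200 months − 11 months = 189 months
Cap at 383 months: 189 months is within the cap, no reduction.

189 months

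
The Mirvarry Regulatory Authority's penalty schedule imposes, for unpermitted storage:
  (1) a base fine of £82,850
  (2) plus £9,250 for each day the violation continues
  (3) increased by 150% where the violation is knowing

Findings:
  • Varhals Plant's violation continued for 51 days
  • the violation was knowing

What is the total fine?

£1,386,500

Per-day component: 51 × £9,250 = £471,750
Base plus per-day: £82,850 + £471,750 = £554,600
Enhancement: 150% of £554,600 = £831,900
Enhanced fine: £554,600 + £831,900 = £1,386,500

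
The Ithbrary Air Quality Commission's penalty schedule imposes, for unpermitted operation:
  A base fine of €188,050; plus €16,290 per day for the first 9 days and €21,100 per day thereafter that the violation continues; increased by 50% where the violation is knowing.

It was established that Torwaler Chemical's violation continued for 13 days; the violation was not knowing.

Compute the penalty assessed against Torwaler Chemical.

€419,060

First 9 days: 9 × €16,290 = €146,610
Remaining days: (13 − 9) × €21,100 = €84,400
Per-day component: €146,610 + €84,400 = €231,010
Base plus per-day: €188,050 + €231,010 = €419,060
The violation was not knowing: no 50% increase.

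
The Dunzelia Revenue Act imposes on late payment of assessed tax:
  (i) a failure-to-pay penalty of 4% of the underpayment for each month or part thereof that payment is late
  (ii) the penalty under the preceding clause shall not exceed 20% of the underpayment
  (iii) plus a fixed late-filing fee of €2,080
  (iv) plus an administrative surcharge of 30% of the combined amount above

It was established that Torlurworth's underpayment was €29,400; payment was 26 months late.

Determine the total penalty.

Accrued rate: 4% × 26 = 104%, capped at 20% → 20%
Failure-to-pay penalty: 20% of €29,400 = €5,880
Penalty before surcharge: €5,880 + €2,080 = €7,960
Administrative surcharge: 30% of €7,960 = €2,388
Total penalty: €7,960 + €2,388 = €10,348

€10,348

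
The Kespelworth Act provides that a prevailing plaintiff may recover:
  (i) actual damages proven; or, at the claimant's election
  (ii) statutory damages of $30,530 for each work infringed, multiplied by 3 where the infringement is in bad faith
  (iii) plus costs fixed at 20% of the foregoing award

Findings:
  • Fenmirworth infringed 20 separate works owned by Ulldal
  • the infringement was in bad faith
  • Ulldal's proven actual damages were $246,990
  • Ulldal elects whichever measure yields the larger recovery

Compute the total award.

Statutory damages: 20 × $30,530 = $610,600
Trebled: 3 × $610,600 = $1,831,800
Greater of actual damages ($246,990) or enhanced statutory damages ($1,831,800): $1,831,800
Costs: 20% of $1,831,800 = $366,360
Award plus costs: $1,831,800 + $366,360 = $2,198,160

$2,198,160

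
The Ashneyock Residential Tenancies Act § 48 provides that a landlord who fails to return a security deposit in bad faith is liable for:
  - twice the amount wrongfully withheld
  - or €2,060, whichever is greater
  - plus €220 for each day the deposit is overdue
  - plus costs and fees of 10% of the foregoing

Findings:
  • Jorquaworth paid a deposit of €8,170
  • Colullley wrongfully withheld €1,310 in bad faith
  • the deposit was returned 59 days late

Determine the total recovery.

Doubled: 2 × €1,310 = €2,620
Minimum €2,060: €2,620 meets the minimum, no increase.
Late-return penalty: 59 × €220 = €12,980
Damages plus late penalty: €2,620 + €12,980 = €15,600
Costs and fees: 10% of €15,600 = €1,560
Total recovery: €15,600 + €1,560 = €17,160

€17,160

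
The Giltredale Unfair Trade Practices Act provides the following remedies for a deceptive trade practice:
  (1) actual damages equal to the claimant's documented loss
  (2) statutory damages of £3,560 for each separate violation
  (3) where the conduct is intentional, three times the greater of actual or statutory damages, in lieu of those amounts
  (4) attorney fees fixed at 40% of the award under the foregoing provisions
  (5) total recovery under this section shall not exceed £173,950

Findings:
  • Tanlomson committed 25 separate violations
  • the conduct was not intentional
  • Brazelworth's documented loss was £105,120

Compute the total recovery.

£173,950

Statutory damages: 25 × £3,560 = £89,000
Conduct not intentional: the in-lieu enhancement does not apply.
Actual plus statutory damages: £105,120 + £89,000 = £194,120
Attorney fees: 40% of £194,120 = £77,648
Total before cap: £194,120 + £77,648 = £271,768
Cap at £173,950: £271,768 exceeds the cap → £173,950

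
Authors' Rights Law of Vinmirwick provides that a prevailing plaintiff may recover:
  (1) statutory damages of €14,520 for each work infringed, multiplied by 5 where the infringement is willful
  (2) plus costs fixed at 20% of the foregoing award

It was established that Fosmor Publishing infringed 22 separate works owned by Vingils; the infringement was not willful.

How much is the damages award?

€383,328

Statutory damages: 22 × €14,520 = €319,440
Infringement not willful: no ×5 enhancement.
Costs: 20% of €319,440 = €63,888
Award plus costs: €319,440 + €63,888 = €383,328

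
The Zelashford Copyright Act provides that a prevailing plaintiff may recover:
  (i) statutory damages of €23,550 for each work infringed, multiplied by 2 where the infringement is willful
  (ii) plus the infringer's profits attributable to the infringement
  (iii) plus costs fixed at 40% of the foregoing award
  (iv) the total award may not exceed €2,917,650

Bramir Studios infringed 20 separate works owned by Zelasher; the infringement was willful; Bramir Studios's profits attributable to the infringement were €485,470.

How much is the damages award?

€1,998,458

Statutory damages: 20 × €23,550 = €471,000
Doubled: 2 × €471,000 = €942,000
Combined award: €942,000 + €485,470 = €1,427,470
Costs: 40% of €1,427,470 = €570,988
Award plus costs: €1,427,470 + €570,988 = €1,998,458
Cap at €2,917,650: €1,998,458 is within the cap, no reduction.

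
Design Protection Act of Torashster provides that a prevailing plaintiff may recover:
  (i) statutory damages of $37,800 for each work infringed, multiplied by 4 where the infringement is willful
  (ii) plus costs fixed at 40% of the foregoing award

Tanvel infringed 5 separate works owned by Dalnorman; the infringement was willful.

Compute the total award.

Statutory damages: 5 × $37,800 = $189,000
Multiplied by 4: 4 × $189,000 = $756,000
Costs: 40% of $756,000 = $302,400
Award plus costs: $756,000 + $302,400 = $1,058,400

$1,058,400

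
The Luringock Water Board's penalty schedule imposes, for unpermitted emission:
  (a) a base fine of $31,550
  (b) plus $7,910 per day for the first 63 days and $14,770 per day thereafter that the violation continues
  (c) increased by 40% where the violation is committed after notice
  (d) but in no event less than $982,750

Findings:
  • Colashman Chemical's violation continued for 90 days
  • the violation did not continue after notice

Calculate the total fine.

$982,750

First 63 days: 63 × $7,910 = $498,330
Remaining days: (90 − 63) × $14,770 = $398,790
Per-day component: $498,330 + $398,790 = $897,120
Base plus per-day: $31,550 + $897,120 = $928,670
The violation did not continue after notice: no 40% increase.
Minimum $982,750: $928,670 is below the minimum → $982,750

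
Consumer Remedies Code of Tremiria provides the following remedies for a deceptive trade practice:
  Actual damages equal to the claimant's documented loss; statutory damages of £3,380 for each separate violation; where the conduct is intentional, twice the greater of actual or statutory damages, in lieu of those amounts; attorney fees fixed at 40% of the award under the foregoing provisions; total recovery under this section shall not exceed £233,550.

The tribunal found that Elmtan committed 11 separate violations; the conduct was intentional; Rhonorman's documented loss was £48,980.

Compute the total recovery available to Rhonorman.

£137,144

Statutory damages: 11 × £3,380 = £37,180
Greater of actual damages (£48,980) or statutory damages (£37,180): £48,980
Doubled: 2 × £48,980 = £97,960
Attorney fees: 40% of £97,960 = £39,184
Total before cap: £97,960 + £39,184 = £137,144
Cap at £233,550: £137,144 is within the cap, no reduction.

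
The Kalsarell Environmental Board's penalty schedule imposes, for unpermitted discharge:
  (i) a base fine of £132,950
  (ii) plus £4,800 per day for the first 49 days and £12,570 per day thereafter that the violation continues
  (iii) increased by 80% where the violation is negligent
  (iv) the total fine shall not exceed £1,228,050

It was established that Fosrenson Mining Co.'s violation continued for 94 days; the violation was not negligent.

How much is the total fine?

Civil penalty: £933,800

First 49 days: 49 × £4,800 = £235,200
Remaining days: (94 − 49) × £12,570 = £565,650
Per-day component: £235,200 + £565,650 = £800,850
Base plus per-day: £132,950 + £800,850 = £933,800
The violation was not negligent: no 80% increase.
Cap at £1,228,050: £933,800 is within the cap, no reduction.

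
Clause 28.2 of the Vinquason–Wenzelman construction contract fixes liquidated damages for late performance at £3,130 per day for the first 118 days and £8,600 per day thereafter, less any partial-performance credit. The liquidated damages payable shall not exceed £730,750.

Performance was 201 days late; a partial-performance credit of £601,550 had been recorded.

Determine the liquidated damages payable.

First 118 days: 118 × £3,130 = £369,340
Remaining days: (201 − 118) × £8,600 = £713,800
Accrued per-day damages: £369,340 + £713,800 = £1,083,140
Less partial-performance credit: £1,083,140 − £601,550 = £481,590
Cap at £730,750: £481,590 is within the cap, no reduction.

£481,590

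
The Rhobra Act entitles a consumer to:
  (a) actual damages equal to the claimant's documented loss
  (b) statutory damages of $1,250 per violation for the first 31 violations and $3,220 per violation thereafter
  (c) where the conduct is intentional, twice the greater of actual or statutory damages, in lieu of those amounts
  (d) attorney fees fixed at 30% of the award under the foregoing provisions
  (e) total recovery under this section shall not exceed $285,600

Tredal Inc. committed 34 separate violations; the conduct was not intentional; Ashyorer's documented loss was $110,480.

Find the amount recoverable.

$206,557

First 31 violations: 31 × $1,250 = $38,750
Remaining violations: (34 − 31) × $3,220 = $9,660
Statutory damages: $38,750 + $9,660 = $48,410
Conduct not intentional: the in-lieu enhancement does not apply.
Actual plus statutory damages: $110,480 + $48,410 = $158,890
Attorney fees: 30% of $158,890 = $47,667
Total before cap: $158,890 + $47,667 = $206,557
Cap at $285,600: $206,557 is within the cap, no reduction.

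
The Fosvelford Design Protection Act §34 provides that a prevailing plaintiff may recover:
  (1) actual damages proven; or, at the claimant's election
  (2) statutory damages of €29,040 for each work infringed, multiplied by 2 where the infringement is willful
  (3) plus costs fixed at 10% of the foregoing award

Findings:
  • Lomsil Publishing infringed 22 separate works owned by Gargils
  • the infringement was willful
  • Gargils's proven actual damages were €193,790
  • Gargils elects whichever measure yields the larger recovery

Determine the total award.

€1,405,536

Statutory damages: 22 × €29,040 = €638,880
Doubled: 2 × €638,880 = €1,277,760
Greater of actual damages (€193,790) or enhanced statutory damages (€1,277,760): €1,277,760
Costs: 10% of €1,277,760 = €127,776
Award plus costs: €1,277,760 + €127,776 = €1,405,536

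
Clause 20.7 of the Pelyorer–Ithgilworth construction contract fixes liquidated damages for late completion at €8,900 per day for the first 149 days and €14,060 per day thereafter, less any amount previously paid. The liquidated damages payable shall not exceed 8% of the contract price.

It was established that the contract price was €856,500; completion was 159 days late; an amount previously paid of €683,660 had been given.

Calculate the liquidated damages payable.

€68,520

First 149 days: 149 × €8,900 = €1,326,100
Remaining days: (159 − 149) × €14,060 = €140,600
Accrued per-day damages: €1,326,100 + €140,600 = €1,466,700
Less amount previously paid: €1,466,700 − €683,660 = €783,040
Cap: 8% of €856,500 = €68,520
Cap at €68,520: €783,040 exceeds the cap → €68,520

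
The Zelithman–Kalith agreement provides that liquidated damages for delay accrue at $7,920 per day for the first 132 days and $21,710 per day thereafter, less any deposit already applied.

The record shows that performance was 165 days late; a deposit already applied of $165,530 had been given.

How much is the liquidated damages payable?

First 132 days: 132 × $7,920 = $1,045,440
Remaining days: (165 − 132) × $21,710 = $716,430
Accrued per-day damages: $1,045,440 + $716,430 = $1,761,870
Less deposit already applied: $1,761,870 − $165,530 = $1,596,340

$1,596,340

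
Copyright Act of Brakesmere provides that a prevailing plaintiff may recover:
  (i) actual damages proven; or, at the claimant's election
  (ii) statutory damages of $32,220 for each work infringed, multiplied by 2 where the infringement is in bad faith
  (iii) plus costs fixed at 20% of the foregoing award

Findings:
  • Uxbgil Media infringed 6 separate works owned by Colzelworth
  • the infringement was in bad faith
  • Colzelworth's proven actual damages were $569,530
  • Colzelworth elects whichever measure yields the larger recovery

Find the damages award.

$683,436

Statutory damages: 6 × $32,220 = $193,320
Doubled: 2 × $193,320 = $386,640
Greater of actual damages ($569,530) or enhanced statutory damages ($386,640): $569,530
Costs: 20% of $569,530 = $113,906
Award plus costs: $569,530 + $113,906 = $683,436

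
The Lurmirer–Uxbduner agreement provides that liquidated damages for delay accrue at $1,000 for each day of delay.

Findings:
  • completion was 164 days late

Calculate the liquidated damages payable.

Per-day damages: 164 × $1,000 = $164,000

Liquidated damages: $164,000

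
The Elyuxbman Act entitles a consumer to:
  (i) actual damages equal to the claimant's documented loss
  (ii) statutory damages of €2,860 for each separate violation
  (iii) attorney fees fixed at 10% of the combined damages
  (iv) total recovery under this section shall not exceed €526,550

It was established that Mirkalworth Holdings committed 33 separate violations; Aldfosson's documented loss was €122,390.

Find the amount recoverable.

Statutory damages: 33 × €2,860 = €94,380
Combined damages: €122,390 + €94,380 = €216,770
Attorney fees: 10% of €216,770 = €21,677
Total before cap: €216,770 + €21,677 = €238,447
Cap at €526,550: €238,447 is within the cap, no reduction.

Total recovery: €238,447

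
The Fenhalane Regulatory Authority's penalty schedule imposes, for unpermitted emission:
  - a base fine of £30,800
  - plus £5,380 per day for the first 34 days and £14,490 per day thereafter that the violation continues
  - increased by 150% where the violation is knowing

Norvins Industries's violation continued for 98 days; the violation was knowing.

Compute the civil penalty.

First 34 days: 34 × £5,380 = £182,920
Remaining days: (98 − 34) × £14,490 = £927,360
Per-day component: £182,920 + £927,360 = £1,110,280
Base plus per-day: £30,800 + £1,110,280 = £1,141,080
Enhancement: 150% of £1,141,080 = £1,711,620
Enhanced fine: £1,141,080 + £1,711,620 = £2,852,700

£2,852,700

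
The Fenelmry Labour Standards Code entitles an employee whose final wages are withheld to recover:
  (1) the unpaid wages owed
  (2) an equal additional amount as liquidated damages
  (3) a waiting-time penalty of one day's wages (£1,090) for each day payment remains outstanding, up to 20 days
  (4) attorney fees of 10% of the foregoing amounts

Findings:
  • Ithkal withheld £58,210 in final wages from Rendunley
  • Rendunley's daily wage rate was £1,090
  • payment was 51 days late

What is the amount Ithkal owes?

Total award: £152,042

Liquidated damages (equal amount): £58,210
Penalty days: min(51, 20) = 20
Waiting-time penalty: 20 × £1,090 = £21,800
Subtotal: £58,210 + £58,210 + £21,800 = £138,220
Attorney fees: 10% of £138,220 = £13,822
Total award: £138,220 + £13,822 = £152,042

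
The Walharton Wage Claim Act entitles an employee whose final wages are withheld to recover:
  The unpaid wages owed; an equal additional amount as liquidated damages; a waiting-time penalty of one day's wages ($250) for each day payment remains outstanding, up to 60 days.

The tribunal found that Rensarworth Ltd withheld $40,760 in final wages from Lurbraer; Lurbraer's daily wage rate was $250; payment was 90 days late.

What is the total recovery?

Liquidated damages (equal amount): $40,760
Penalty days: min(90, 60) = 60
Waiting-time penalty: 60 × $250 = $15,000
Total award: $40,760 + $40,760 + $15,000 = $96,520

$96,520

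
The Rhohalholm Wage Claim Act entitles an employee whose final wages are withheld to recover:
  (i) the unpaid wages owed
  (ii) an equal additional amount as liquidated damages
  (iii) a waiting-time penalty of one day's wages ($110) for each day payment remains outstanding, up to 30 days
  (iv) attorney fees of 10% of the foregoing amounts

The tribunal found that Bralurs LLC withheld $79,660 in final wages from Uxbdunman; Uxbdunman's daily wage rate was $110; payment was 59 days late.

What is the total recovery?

Liquidated damages (equal amount): $79,660
Penalty days: min(59, 30) = 30
Waiting-time penalty: 30 × $110 = $3,300
Subtotal: $79,660 + $79,660 + $3,300 = $162,620
Attorney fees: 10% of $162,620 = $16,262
Total award: $162,620 + $16,262 = $178,882

Total award: $178,882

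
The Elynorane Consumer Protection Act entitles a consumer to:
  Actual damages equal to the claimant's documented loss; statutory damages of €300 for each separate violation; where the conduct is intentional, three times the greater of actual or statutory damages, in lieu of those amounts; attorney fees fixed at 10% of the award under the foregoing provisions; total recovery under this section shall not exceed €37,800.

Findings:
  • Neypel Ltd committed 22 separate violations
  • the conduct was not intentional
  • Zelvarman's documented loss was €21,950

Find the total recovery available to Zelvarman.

€31,405

Statutory damages: 22 × €300 = €6,600
Conduct not intentional: the in-lieu enhancement does not apply.
Actual plus statutory damages: €21,950 + €6,600 = €28,550
Attorney fees: 10% of €28,550 = €2,855
Total before cap: €28,550 + €2,855 = €31,405
Cap at €37,800: €31,405 is within the cap, no reduction.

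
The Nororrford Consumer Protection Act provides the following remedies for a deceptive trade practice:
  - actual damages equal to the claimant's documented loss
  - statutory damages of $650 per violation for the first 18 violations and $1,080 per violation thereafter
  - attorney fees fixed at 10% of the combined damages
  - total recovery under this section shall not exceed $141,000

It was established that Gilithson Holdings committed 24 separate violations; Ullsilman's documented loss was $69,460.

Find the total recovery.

$96,404

First 18 violations: 18 × $650 = $11,700
Remaining violations: (24 − 18) × $1,080 = $6,480
Statutory damages: $11,700 + $6,480 = $18,180
Combined damages: $69,460 + $18,180 = $87,640
Attorney fees: 10% of $87,640 = $8,764
Total before cap: $87,640 + $8,764 = $96,404
Cap at $141,000: $96,404 is within the cap, no reduction.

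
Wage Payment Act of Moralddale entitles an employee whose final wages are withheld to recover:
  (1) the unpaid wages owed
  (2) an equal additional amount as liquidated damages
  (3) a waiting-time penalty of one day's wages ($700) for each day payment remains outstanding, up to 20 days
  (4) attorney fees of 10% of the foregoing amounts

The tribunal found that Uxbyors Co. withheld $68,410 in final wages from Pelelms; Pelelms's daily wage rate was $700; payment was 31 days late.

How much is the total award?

Total award: $165,902

Liquidated damages (equal amount): $68,410
Penalty days: min(31, 20) = 20
Waiting-time penalty: 20 × $700 = $14,000
Subtotal: $68,410 + $68,410 + $14,000 = $150,820
Attorney fees: 10% of $150,820 = $15,082
Total award: $150,820 + $15,082 = $165,902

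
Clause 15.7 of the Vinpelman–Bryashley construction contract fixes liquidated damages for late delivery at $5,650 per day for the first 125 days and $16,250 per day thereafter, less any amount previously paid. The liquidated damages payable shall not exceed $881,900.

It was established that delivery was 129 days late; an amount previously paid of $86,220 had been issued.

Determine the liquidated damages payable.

$685,030

First 125 days: 125 × $5,650 = $706,250
Remaining days: (129 − 125) × $16,250 = $65,000
Accrued per-day damages: $706,250 + $65,000 = $771,250
Less amount previously paid: $771,250 − $86,220 = $685,030
Cap at $881,900: $685,030 is within the cap, no reduction.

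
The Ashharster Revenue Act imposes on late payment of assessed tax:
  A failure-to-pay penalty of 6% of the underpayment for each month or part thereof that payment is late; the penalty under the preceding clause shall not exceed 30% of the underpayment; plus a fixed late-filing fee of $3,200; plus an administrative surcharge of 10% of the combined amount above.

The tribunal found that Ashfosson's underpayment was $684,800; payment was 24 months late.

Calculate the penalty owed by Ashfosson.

Accrued rate: 6% × 24 = 144%, capped at 30% → 30%
Failure-to-pay penalty: 30% of $684,800 = $205,440
Penalty before surcharge: $205,440 + $3,200 = $208,640
Administrative surcharge: 10% of $208,640 = $20,864
Total penalty: $208,640 + $20,864 = $229,504

$229,504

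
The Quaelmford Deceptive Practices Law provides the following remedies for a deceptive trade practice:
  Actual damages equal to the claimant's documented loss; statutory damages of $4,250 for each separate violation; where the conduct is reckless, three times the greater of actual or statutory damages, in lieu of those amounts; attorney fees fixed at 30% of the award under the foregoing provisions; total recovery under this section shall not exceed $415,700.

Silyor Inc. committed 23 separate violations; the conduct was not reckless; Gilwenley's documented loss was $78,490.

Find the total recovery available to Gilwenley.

Statutory damages: 23 × $4,250 = $97,750
Conduct not reckless: the in-lieu enhancement does not apply.
Actual plus statutory damages: $78,490 + $97,750 = $176,240
Attorney fees: 30% of $176,240 = $52,872
Total before cap: $176,240 + $52,872 = $229,112
Cap at $415,700: $229,112 is within the cap, no reduction.

$229,112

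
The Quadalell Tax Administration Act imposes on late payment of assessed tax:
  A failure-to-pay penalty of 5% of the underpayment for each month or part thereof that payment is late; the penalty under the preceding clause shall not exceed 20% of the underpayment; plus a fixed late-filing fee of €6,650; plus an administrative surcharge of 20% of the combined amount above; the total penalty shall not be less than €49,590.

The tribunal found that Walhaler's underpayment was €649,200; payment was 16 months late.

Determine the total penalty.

€163,788

Accrued rate: 5% × 16 = 80%, capped at 20% → 20%
Failure-to-pay penalty: 20% of €649,200 = €129,840
Penalty before surcharge: €129,840 + €6,650 = €136,490
Administrative surcharge: 20% of €136,490 = €27,298
Total penalty: €136,490 + €27,298 = €163,788
Minimum €49,590: €163,788 meets the minimum, no increase.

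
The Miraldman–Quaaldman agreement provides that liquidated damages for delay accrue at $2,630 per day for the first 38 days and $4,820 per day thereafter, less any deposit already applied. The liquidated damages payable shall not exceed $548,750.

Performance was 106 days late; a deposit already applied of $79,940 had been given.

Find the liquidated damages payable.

$347,760

First 38 days: 38 × $2,630 = $99,940
Remaining days: (106 − 38) × $4,820 = $327,760
Accrued per-day damages: $99,940 + $327,760 = $427,700
Less deposit already applied: $427,700 − $79,940 = $347,760
Cap at $548,750: $347,760 is within the cap, no reduction.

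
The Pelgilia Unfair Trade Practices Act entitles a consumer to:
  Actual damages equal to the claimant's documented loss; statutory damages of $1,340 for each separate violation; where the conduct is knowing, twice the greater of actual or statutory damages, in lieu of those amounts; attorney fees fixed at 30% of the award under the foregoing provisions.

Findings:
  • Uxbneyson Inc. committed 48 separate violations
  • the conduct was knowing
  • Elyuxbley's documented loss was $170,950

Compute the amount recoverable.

$444,470

Statutory damages: 48 × $1,340 = $64,320
Greater of actual damages ($170,950) or statutory damages ($64,320): $170,950
Doubled: 2 × $170,950 = $341,900
Attorney fees: 30% of $341,900 = $102,570
Total recovery: $341,900 + $102,570 = $444,470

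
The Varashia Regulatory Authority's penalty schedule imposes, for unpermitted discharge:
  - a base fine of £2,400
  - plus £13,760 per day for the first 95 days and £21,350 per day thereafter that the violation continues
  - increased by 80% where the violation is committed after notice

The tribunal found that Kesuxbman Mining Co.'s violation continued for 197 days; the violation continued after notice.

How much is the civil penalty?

First 95 days: 95 × £13,760 = £1,307,200
Remaining days: (197 − 95) × £21,350 = £2,177,700
Per-day component: £1,307,200 + £2,177,700 = £3,484,900
Base plus per-day: £2,400 + £3,484,900 = £3,487,300
Enhancement: 80% of £3,487,300 = £2,789,840
Enhanced fine: £3,487,300 + £2,789,840 = £6,277,140

£6,277,140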